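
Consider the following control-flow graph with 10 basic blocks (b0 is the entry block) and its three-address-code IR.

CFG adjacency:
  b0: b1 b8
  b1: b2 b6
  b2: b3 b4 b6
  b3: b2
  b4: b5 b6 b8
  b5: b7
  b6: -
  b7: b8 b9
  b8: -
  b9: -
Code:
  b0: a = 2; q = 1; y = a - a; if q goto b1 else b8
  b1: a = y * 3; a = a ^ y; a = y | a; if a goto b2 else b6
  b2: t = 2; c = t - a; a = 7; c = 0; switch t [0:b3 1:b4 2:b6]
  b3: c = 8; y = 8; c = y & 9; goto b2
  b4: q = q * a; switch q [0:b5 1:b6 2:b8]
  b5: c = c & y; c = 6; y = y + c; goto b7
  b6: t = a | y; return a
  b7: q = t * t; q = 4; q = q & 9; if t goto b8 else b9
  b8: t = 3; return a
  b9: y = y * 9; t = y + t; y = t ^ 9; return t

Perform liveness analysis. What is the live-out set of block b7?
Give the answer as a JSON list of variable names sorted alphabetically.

Answer: ["a", "t", "y"]

Analysis:
Block summaries:
  b0: def={a,q,y} ue=∅
  b1: def={a} ue={y}
  b2: def={a,c,t} ue={a}
  b3: def={c,y} ue=∅
  b4: def={q} ue={a,q}
  b5: def={c,y} ue={c,y}
  b6: def={t} ue={a,y}
  b7: def={q} ue={t}
  b8: def={t} ue={a}
  b9: def={t,y} ue={t,y}

Backward fixpoint:
  b0 li=∅ lo={a,q,y}
  b1 li={q,y} lo={a,q,y}
  b2 li={a,q,y} lo={a,c,q,t,y}
  b3 li={a,q} lo={a,q,y}
  b4 li={a,c,q,t,y} lo={a,c,t,y}
  b5 li={a,c,t,y} lo={a,t,y}
  b6 li={a,y} lo=∅
  b7 li={a,t,y} lo={a,t,y}
  b8 li={a} lo=∅
  b9 li={t,y} lo=∅

live-out(b7) = ["a", "t", "y"]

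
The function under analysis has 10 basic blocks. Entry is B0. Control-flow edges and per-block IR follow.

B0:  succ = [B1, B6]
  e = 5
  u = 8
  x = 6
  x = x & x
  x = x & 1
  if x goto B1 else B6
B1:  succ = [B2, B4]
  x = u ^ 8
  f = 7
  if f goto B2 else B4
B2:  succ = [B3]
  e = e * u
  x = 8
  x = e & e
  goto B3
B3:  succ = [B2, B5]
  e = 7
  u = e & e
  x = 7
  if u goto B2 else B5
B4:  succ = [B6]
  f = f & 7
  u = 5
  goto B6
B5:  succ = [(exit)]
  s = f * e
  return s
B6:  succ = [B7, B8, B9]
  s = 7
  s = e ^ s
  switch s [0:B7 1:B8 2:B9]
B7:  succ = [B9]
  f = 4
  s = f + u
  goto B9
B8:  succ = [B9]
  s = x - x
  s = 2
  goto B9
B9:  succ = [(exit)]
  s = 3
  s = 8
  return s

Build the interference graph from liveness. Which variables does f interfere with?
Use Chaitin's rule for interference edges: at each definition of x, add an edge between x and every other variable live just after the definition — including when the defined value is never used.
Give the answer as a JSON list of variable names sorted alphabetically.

def/use:
  B0 def {e,u,x} use ∅
  B1 def {f,x} use {u}
  B2 def {e,x} use {e,u}
  B3 def {e,u,x} use ∅
  B4 def {f,u} use {f}
  B5 def {s} use {e,f}
  B6 def {s} use {e}
  B7 def {f,s} use {u}
  B8 def {s} use {x}
  B9 def {s} use ∅

Liveness:
  live B0: ∅→{e,u,x}
  live B1: {e,u}→{e,f,u,x}
  live B2: {e,f,u}→{f}
  live B3: {f}→{e,f,u}
  live B4: {e,f,x}→{e,u,x}
  live B5: {e,f}→∅
  live B6: {e,u,x}→{u,x}
  live B7: {u}→∅
  live B8: {x}→∅
  live B9: ∅→∅

Interference:
  e — {f,s,u,x}
  f — {e,u,x}
  s — {e,u,x}
  u — {e,f,s,x}
  x — {e,f,s,u}

N(f) = ["e", "u", "x"]

Answer: ["e", "u", "x"]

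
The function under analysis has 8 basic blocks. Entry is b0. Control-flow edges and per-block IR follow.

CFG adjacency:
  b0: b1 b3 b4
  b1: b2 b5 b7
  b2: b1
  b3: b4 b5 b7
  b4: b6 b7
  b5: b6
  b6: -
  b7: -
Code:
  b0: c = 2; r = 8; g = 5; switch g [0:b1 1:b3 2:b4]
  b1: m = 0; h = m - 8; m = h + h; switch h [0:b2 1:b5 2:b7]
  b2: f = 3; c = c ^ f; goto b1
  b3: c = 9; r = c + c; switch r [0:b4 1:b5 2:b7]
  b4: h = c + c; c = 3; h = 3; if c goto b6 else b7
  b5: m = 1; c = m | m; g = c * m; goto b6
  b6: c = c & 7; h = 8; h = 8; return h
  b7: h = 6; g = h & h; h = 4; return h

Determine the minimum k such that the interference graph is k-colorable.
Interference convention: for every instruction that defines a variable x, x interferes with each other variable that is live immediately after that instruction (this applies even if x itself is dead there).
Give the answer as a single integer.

Per-block:
  b0 def {c,g,r} use ∅
  b1 def {h,m} use ∅
  b2 def {c,f} use {c}
  b3 def {c,r} use ∅
  b4 def {c,h} use {c}
  b5 def {c,g,m} use ∅
  b6 def {c,h} use {c}
  b7 def {g,h} use ∅

Liveness:
  live b0: ∅→{c}
  live b1: {c}→{c}
  live b2: {c}→{c}
  live b3: ∅→{c}
  live b4: {c}→{c}
  live b5: ∅→{c}
  live b6: {c}→∅
  live b7: ∅→∅

Interference:
  c↔{f,g,h,m,r}
  f↔{c}
  g↔{c}
  h↔{c,m}
  m↔{c,h}
  r↔{c}

Colouring:
  lower bound: {c,h,m} mutually conflict ⇒ χ ≥ 3
  assign c→R0 f→R1 g→R1 h→R1 m→R2 r→R1 — no edge inside a register ⇒ χ ≤ 3
  χ = 3

Answer: 3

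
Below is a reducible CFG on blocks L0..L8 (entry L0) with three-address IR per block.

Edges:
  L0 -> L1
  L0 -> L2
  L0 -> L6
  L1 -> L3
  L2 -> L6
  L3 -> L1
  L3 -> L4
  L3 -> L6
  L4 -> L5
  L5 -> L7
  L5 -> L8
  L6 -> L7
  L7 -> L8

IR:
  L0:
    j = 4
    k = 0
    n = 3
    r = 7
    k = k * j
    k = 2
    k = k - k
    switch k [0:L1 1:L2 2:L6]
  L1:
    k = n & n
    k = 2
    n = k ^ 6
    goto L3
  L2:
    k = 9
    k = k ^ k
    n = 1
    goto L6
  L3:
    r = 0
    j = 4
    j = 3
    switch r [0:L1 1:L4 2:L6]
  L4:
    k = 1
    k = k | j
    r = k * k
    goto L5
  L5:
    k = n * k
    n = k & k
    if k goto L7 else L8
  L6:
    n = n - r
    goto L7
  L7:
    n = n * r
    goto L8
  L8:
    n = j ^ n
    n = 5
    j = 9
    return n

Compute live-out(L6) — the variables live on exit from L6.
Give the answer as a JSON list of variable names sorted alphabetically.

Block summaries:
  L0: {j,k,n,r} / ∅
  L1: {k,n} / {n}
  L2: {k,n} / ∅
  L3: {j,r} / ∅
  L4: {k,r} / {j}
  L5: {k,n} / {k,n}
  L6: {n} / {n,r}
  L7: {n} / {n,r}
  L8: {j,n} / {j,n}

Live sets:
  live L0: ∅→{j,n,r}
  live L1: {n}→{n}
  live L2: {j,r}→{j,n,r}
  live L3: {n}→{j,n,r}
  live L4: {j,n}→{j,k,n,r}
  live L5: {j,k,n,r}→{j,n,r}
  live L6: {j,n,r}→{j,n,r}
  live L7: {j,n,r}→{j,n}
  live L8: {j,n}→∅

live-out(L6) = ["j", "n", "r"]

Answer: ["j", "n", "r"]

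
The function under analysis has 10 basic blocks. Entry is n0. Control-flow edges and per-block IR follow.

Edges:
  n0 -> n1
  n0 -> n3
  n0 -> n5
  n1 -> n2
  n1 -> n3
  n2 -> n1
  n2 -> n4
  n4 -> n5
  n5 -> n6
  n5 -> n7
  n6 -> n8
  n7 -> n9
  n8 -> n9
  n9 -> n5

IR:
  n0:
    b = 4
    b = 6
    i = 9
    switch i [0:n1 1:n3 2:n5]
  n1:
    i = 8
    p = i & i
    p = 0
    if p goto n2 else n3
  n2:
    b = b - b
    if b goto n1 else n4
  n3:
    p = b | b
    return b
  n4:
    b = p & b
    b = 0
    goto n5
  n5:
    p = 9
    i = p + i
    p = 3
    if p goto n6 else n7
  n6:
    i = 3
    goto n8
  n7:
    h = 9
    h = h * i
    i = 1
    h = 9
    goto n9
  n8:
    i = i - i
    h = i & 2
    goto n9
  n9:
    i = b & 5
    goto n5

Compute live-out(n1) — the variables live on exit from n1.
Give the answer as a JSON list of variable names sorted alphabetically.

Answer: ["b", "i", "p"]

Analysis:
def/use:
  n0: def={b,i} ue=∅
  n1: def={i,p} ue=∅
  n2: def={b} ue={b}
  n3: def={p} ue={b}
  n4: def={b} ue={b,p}
  n5: def={i,p} ue={i}
  n6: def={i} ue=∅
  n7: def={h,i} ue={i}
  n8: def={h,i} ue={i}
  n9: def={i} ue={b}

Live sets:
  n0: in=∅ out={b,i}
  n1: in={b} out={b,i,p}
  n2: in={b,i,p} out={b,i,p}
  n3: in={b} out=∅
  n4: in={b,i,p} out={b,i}
  n5: in={b,i} out={b,i}
  n6: in={b} out={b,i}
  n7: in={b,i} out={b}
  n8: in={b,i} out={b}
  n9: in={b} out={b,i}

live-out(n1) = ["b", "i", "p"]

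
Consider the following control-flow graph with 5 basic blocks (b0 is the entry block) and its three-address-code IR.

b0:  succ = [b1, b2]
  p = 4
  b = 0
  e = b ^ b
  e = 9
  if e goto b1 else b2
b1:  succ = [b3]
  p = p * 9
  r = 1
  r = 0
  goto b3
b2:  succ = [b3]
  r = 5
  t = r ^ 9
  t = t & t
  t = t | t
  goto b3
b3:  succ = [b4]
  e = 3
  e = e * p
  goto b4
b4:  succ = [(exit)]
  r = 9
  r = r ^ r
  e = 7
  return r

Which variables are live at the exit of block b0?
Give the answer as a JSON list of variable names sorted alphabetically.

Answer: ["p"]

Derivation:
Per-block:
  b0: def={b,e,p} ue=∅
  b1: def={p,r} ue={p}
  b2: def={r,t} ue=∅
  b3: def={e} ue={p}
  b4: def={e,r} ue=∅

Live sets:
  b0 li=∅ lo={p}
  b1 li={p} lo={p}
  b2 li={p} lo={p}
  b3 li={p} lo=∅
  b4 li=∅ lo=∅

live-out(b0) = ["p"]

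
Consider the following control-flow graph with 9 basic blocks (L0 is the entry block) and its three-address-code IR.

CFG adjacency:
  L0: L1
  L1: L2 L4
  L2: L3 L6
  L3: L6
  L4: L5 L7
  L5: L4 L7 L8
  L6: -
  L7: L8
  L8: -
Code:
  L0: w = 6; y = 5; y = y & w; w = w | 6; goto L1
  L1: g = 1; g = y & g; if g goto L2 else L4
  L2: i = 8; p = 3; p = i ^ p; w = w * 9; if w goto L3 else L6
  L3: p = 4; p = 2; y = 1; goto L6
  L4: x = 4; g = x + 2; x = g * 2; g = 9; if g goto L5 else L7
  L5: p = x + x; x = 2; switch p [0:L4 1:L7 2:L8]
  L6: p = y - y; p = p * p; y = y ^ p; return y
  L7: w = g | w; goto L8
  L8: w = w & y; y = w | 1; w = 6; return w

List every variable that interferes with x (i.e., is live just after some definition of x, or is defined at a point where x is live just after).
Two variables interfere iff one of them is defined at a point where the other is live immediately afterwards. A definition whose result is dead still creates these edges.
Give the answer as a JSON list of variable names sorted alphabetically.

Answer: ["g", "p", "w", "y"]

Analysis:
Per-block:
  L0 def {w,y} use ∅
  L1 def {g} use {y}
  L2 def {i,p,w} use {w}
  L3 def {p,y} use ∅
  L4 def {g,x} use ∅
  L5 def {p,x} use {x}
  L6 def {p,y} use {y}
  L7 def {w} use {g,w}
  L8 def {w,y} use {w,y}

Backward fixpoint:
  L0: in=∅ out={w,y}
  L1: in={w,y} out={w,y}
  L2: in={w,y} out={y}
  L3: in=∅ out={y}
  L4: in={w,y} out={g,w,x,y}
  L5: in={g,w,x,y} out={g,w,y}
  L6: in={y} out=∅
  L7: in={g,w,y} out={w,y}
  L8: in={w,y} out=∅

Conflict graph:
  g↔{p,w,x,y}
  i↔{p,w,y}
  p↔{g,i,w,x,y}
  w↔{g,i,p,x,y}
  x↔{g,p,w,y}
  y↔{g,i,p,w,x}

N(x) = ["g", "p", "w", "y"]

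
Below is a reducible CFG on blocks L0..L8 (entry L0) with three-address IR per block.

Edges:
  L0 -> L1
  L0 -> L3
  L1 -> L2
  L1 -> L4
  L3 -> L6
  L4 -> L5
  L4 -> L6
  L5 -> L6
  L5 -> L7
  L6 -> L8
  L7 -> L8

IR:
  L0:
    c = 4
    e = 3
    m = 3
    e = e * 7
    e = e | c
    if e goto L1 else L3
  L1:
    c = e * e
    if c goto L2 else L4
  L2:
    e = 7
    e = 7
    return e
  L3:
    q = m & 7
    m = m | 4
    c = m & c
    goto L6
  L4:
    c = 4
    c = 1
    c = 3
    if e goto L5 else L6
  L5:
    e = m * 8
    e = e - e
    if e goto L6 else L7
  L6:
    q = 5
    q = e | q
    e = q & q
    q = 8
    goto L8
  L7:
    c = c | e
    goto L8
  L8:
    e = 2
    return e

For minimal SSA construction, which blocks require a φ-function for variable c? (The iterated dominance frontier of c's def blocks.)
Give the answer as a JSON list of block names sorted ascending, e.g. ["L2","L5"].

idom tree: L1←L0 L2←L1 L3←L0 L4←L1 L5←L4 L6←L0 L7←L5 L8←L0
Dom at joins:
  L6: preds {L3,L4,L5}: {L0,L3} ∩ {L0,L1,L4} ∩ {L0,L1,L4,L5} = {L0}; idom=L0
  L8: preds {L6,L7}: {L0,L6} ∩ {L0,L1,L4,L5,L7} = {L0}; idom=L0

Frontier:
  L6←L3: walk L3 to L0
  L6←L4: walk L4→L1 to L0
  L6←L5: walk L5→L4→L1 to L0
  L8←L6: walk L6 to L0
  L8←L7: walk L7→L5→L4→L1 to L0
  DF(L0)=∅
  DF(L1)={L6,L8}
  DF(L2)=∅
  DF(L3)={L6}
  DF(L4)={L6,L8}
  DF(L5)={L6,L8}
  DF(L6)={L8}
  DF(L7)={L8}
  DF(L8)=∅

φ for c: defs {L0,L1,L3,L4,L7}
  DF⁺ = {L6,L8}

Answer: ["L6", "L8"]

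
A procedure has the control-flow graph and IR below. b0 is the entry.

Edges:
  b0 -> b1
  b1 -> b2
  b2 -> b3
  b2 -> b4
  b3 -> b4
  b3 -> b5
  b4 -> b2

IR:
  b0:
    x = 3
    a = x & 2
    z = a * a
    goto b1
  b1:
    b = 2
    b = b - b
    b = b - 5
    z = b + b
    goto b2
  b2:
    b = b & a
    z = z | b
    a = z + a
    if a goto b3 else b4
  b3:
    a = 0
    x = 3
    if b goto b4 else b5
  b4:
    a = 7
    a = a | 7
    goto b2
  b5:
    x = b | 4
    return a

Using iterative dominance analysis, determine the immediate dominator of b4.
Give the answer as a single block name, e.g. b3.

Answer: b2

Derivation:
idom tree: b1←b0 b2←b1 b3←b2 b4←b2 b5←b3
Dom at joins:
  b2: preds {b1,b4}: {b0,b1} ∩ {b0,b1,b2,b4} = {b0,b1}; idom=b1
  b4: preds {b2,b3}: {b0,b1,b2} ∩ {b0,b1,b2,b3} = {b0,b1,b2}; idom=b2

idom(b4) = b2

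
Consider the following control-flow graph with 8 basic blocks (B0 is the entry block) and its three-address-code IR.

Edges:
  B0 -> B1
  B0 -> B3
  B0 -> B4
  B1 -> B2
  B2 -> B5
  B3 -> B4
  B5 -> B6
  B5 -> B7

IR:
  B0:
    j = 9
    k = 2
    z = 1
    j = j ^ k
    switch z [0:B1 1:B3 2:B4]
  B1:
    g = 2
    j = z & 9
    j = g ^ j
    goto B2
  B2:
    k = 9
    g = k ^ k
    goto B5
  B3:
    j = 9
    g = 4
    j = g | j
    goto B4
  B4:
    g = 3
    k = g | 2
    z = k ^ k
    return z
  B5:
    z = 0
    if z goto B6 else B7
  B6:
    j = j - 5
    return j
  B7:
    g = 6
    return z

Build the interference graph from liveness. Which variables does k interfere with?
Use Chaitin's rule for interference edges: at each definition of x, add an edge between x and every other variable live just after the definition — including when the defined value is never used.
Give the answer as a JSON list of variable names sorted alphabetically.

Block summaries:
  B0 def {j,k,z} use ∅
  B1 def {g,j} use {z}
  B2 def {g,k} use ∅
  B3 def {g,j} use ∅
  B4 def {g,k,z} use ∅
  B5 def {z} use ∅
  B6 def {j} use {j}
  B7 def {g} use {z}

Liveness:
  B0: in=∅ out={z}
  B1: in={z} out={j}
  B2: in={j} out={j}
  B3: in=∅ out=∅
  B4: in=∅ out=∅
  B5: in={j} out={j,z}
  B6: in={j} out=∅
  B7: in={z} out=∅

Conflict graph:
  g: {j,z}
  j: {g,k,z}
  k: {j,z}
  z: {g,j,k}

N(k) = ["j", "z"]

Answer: ["j", "z"]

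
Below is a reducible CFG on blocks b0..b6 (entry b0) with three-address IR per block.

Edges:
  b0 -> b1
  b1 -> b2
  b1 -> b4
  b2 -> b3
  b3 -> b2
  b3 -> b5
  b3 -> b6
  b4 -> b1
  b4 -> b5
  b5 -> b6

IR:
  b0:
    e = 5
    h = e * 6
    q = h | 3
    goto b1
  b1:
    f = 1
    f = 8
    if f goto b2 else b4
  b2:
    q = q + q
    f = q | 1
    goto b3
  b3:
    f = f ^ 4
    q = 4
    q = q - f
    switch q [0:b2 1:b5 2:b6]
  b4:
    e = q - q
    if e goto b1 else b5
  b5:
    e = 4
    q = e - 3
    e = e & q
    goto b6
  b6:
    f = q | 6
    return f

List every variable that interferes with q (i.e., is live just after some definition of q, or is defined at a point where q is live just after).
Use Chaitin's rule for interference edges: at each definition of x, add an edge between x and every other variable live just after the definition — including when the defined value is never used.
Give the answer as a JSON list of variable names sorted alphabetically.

Per-block:
  b0: def={e,h,q} ue=∅
  b1: def={f} ue=∅
  b2: def={f,q} ue={q}
  b3: def={f,q} ue={f}
  b4: def={e} ue={q}
  b5: def={e,q} ue=∅
  b6: def={f} ue={q}

Liveness:
  b0 li=∅ lo={q}
  b1 li={q} lo={q}
  b2 li={q} lo={f}
  b3 li={f} lo={q}
  b4 li={q} lo={q}
  b5 li=∅ lo={q}
  b6 li={q} lo=∅

Interfere edges:
  e: {q}
  f: {q}
  h: ∅
  q: {e,f}

N(q) = ["e", "f"]

Answer: ["e", "f"]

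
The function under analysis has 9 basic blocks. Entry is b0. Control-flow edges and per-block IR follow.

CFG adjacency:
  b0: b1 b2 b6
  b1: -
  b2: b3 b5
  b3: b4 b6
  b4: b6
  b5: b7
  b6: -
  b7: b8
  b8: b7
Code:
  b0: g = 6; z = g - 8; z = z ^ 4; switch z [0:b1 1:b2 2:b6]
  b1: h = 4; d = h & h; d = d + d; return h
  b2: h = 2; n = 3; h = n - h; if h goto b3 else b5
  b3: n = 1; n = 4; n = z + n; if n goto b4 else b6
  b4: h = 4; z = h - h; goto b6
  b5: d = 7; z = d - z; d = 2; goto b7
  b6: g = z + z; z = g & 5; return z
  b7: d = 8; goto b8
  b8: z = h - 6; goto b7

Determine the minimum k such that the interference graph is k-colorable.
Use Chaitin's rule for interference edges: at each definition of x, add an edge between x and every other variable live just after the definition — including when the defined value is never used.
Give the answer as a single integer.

Answer: 3

Analysis:
def/use:
  b0: def={g,z} ue=∅
  b1: def={d,h} ue=∅
  b2: def={h,n} ue=∅
  b3: def={n} ue={z}
  b4: def={h,z} ue=∅
  b5: def={d,z} ue={z}
  b6: def={g,z} ue={z}
  b7: def={d} ue=∅
  b8: def={z} ue={h}

Backward fixpoint:
  b0: in=∅ out={z}
  b1: in=∅ out=∅
  b2: in={z} out={h,z}
  b3: in={z} out={z}
  b4: in=∅ out={z}
  b5: in={h,z} out={h}
  b6: in={z} out=∅
  b7: in={h} out={h}
  b8: in={h} out={h}

Interference:
  d↔{h,z}
  g↔∅
  h↔{d,n,z}
  n↔{h,z}
  z↔{d,h,n}

Colouring:
  lower bound: {d,h,z} mutually conflict ⇒ χ ≥ 3
  3-colouring: c0={g,h}  c1={z}  c2={d,n}
  χ = 3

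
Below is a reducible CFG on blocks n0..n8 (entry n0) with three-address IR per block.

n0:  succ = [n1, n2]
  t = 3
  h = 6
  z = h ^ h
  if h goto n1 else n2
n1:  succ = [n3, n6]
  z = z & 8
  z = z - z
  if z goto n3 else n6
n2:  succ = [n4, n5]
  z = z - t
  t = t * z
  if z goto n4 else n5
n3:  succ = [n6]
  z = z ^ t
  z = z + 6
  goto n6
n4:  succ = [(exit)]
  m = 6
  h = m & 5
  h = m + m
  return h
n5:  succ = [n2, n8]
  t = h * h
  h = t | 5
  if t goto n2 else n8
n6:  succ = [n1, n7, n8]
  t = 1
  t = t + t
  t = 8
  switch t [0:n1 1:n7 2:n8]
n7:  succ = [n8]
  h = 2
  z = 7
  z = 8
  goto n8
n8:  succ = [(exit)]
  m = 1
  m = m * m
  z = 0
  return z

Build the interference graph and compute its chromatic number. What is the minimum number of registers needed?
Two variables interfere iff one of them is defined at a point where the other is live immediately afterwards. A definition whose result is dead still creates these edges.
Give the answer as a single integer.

Answer: 3

Derivation:
Block summaries:
  n0: {h,t,z} / ∅
  n1: {z} / {z}
  n2: {t,z} / {t,z}
  n3: {z} / {t,z}
  n4: {h,m} / ∅
  n5: {h,t} / {h}
  n6: {t} / ∅
  n7: {h,z} / ∅
  n8: {m,z} / ∅

Live sets:
  live n0: ∅→{h,t,z}
  live n1: {t,z}→{t,z}
  live n2: {h,t,z}→{h,z}
  live n3: {t,z}→{z}
  live n4: ∅→∅
  live n5: {h,z}→{h,t,z}
  live n6: {z}→{t,z}
  live n7: ∅→∅
  live n8: ∅→∅

Conflict graph:
  h — {m,t,z}
  m — {h}
  t — {h,z}
  z — {h,t}

Chromatic number:
  {h,t,z} pairwise interfere (3-clique) ⇒ χ ≥ 3
  3-colouring: r0={h}  r1={m,t}  r2={z}
  χ = 3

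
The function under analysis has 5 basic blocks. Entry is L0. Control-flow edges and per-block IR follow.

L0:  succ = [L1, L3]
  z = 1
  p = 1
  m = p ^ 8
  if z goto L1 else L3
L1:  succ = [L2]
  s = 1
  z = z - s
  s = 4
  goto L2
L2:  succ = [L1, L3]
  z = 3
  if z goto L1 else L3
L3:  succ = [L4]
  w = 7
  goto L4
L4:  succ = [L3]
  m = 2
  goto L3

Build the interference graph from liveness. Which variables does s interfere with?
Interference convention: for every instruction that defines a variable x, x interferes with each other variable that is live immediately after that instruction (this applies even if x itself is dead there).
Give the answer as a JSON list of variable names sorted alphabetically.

Per-block:
  L0: {m,p,z} / ∅
  L1: {s,z} / {z}
  L2: {z} / ∅
  L3: {w} / ∅
  L4: {m} / ∅

Backward fixpoint:
  L0 li=∅ lo={z}
  L1 li={z} lo=∅
  L2 li=∅ lo={z}
  L3 li=∅ lo=∅
  L4 li=∅ lo=∅

Interfere edges:
  m↔{z}
  p↔{z}
  s↔{z}
  w↔∅
  z↔{m,p,s}

N(s) = ["z"]

Answer: ["z"]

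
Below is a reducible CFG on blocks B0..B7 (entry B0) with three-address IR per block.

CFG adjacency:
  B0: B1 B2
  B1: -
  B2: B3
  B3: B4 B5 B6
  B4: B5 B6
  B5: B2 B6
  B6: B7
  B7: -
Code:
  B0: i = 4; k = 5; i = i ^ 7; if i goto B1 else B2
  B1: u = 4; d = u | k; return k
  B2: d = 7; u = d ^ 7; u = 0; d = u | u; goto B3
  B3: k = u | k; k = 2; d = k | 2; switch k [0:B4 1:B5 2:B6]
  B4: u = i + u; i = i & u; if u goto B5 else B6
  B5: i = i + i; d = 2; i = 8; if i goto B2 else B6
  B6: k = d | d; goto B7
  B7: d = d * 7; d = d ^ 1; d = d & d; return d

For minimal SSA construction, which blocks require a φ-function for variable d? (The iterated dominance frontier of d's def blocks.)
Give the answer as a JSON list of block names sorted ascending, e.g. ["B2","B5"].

idom tree: B1←B0 B2←B0 B3←B2 B4←B3 B5←B3 B6←B3 B7←B6
Join-block Dom:
  B2: preds {B0,B5}: {B0} ∩ {B0,B2,B3,B5} = {B0}; idom=B0
  B5: preds {B3,B4}: {B0,B2,B3} ∩ {B0,B2,B3,B4} = {B0,B2,B3}; idom=B3
  B6: preds {B3,B4,B5}: {B0,B2,B3} ∩ {B0,B2,B3,B4} ∩ {B0,B2,B3,B5} = {B0,B2,B3}; idom=B3

DF derivation:
  join B2 pred B0: · stop@B0
  join B2 pred B5: B5→B3→B2 stop@B0
  join B5 pred B3: · stop@B3
  join B5 pred B4: B4 stop@B3
  join B6 pred B3: · stop@B3
  join B6 pred B4: B4 stop@B3
  join B6 pred B5: B5 stop@B3
  DF(B0)=∅
  DF(B1)=∅
  DF(B2)={B2}
  DF(B3)={B2}
  DF(B4)={B5,B6}
  DF(B5)={B2,B6}
  DF(B6)=∅
  DF(B7)=∅

φ for d: defs {B1,B2,B3,B5,B7}
  DF⁺ = {B2,B6}

Answer: ["B2", "B6"]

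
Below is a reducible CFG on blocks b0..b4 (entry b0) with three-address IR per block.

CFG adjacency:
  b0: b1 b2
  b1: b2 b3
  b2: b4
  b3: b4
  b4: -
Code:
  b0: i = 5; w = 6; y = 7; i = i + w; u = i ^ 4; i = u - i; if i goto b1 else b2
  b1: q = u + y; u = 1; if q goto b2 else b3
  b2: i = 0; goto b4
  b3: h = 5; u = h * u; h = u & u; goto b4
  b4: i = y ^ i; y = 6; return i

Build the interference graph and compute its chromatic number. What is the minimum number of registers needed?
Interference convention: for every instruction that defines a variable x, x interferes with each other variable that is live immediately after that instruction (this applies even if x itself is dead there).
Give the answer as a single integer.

def/use:
  b0: def={i,u,w,y} ue=∅
  b1: def={q,u} ue={u,y}
  b2: def={i} ue=∅
  b3: def={h,u} ue={u}
  b4: def={i,y} ue={i,y}

Live sets:
  b0 li=∅ lo={i,u,y}
  b1 li={i,u,y} lo={i,u,y}
  b2 li={y} lo={i,y}
  b3 li={i,u,y} lo={i,y}
  b4 li={i,y} lo=∅

Interfere edges:
  h↔{i,u,y}
  i↔{h,q,u,w,y}
  q↔{i,u,y}
  u↔{h,i,q,y}
  w↔{i,y}
  y↔{h,i,q,u,w}

Chromatic number:
  clique {h,i,u,y} ⇒ need ≥ 4
  4-colouring: c0={i}  c1={y}  c2={u,w}  c3={h,q}
  χ = 4

Answer: 4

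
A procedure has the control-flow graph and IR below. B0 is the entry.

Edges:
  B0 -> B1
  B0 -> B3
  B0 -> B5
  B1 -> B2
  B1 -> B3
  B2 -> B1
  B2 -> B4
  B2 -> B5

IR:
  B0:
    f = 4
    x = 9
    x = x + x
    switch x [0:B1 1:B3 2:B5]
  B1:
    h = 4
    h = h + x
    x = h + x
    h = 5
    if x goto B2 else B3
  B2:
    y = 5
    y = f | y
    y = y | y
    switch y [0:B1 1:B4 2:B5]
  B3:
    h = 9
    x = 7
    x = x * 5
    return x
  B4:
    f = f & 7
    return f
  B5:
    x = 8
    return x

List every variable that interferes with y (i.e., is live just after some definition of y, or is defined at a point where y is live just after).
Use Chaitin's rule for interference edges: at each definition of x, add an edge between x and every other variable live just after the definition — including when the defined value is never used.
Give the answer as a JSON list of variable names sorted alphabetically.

Answer: ["f", "x"]

Working:
Per-block:
  B0 def {f,x} use ∅
  B1 def {h,x} use {x}
  B2 def {y} use {f}
  B3 def {h,x} use ∅
  B4 def {f} use {f}
  B5 def {x} use ∅

Live sets:
  live B0: ∅→{f,x}
  live B1: {f,x}→{f,x}
  live B2: {f,x}→{f,x}
  live B3: ∅→∅
  live B4: {f}→∅
  live B5: ∅→∅

Interfere edges:
  f: {h,x,y}
  h: {f,x}
  x: {f,h,y}
  y: {f,x}

N(y) = ["f", "x"]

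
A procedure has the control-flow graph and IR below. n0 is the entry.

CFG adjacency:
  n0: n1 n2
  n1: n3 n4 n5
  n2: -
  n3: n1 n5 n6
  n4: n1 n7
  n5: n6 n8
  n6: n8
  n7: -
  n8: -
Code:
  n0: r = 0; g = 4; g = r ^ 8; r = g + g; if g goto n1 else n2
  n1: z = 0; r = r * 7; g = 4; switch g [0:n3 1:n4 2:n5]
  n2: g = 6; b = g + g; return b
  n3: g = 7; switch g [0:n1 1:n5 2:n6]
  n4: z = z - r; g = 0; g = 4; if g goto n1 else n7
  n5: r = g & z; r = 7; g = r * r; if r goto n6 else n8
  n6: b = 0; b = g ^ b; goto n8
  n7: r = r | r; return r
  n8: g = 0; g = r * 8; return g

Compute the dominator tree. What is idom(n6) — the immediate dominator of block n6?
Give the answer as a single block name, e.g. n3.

idom tree: n1←n0 n2←n0 n3←n1 n4←n1 n5←n1 n6←n1 n7←n4 n8←n1
Dom∩ at merges:
  n1: preds {n0,n3,n4}: {n0} ∩ {n0,n1,n3} ∩ {n0,n1,n4} = {n0}; idom=n0
  n5: preds {n1,n3}: {n0,n1} ∩ {n0,n1,n3} = {n0,n1}; idom=n1
  n6: preds {n3,n5}: {n0,n1,n3} ∩ {n0,n1,n5} = {n0,n1}; idom=n1
  n8: preds {n5,n6}: {n0,n1,n5} ∩ {n0,n1,n6} = {n0,n1}; idom=n1

idom(n6) = n1

Answer: n1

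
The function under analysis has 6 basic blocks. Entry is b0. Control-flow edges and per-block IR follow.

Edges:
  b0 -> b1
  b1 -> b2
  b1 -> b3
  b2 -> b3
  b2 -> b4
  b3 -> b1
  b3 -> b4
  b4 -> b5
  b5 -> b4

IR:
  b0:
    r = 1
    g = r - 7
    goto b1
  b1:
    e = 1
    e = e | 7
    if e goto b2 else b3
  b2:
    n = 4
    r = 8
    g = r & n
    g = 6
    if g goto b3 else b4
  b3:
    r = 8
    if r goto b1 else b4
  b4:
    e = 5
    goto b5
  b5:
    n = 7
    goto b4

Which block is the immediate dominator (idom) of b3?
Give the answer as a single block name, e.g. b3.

idom tree: b1←b0 b2←b1 b3←b1 b4←b1 b5←b4
Join-block Dom:
  b1: preds {b0,b3}: {b0} ∩ {b0,b1,b3} = {b0}; idom=b0
  b3: preds {b1,b2}: {b0,b1} ∩ {b0,b1,b2} = {b0,b1}; idom=b1
  b4: preds {b2,b3,b5}: {b0,b1,b2} ∩ {b0,b1,b3} ∩ {b0,b1,b4,b5} = {b0,b1}; idom=b1

idom(b3) = b1

Answer: b1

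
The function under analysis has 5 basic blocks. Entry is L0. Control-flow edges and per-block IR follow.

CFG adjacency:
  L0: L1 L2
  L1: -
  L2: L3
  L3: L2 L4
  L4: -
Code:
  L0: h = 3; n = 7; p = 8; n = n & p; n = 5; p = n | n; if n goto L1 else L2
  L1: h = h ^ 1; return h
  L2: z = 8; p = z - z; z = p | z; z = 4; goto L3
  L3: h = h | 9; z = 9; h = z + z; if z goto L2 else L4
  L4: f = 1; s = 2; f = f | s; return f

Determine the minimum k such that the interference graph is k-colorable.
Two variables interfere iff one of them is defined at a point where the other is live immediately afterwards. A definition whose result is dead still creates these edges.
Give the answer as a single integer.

Block summaries:
  L0 def {h,n,p} use ∅
  L1 def {h} use {h}
  L2 def {p,z} use ∅
  L3 def {h,z} use {h}
  L4 def {f,s} use ∅

Live sets:
  L0: in=∅ out={h}
  L1: in={h} out=∅
  L2: in={h} out={h}
  L3: in={h} out={h}
  L4: in=∅ out=∅

Conflict graph:
  f — {s}
  h — {n,p,z}
  n — {h,p}
  p — {h,n,z}
  s — {f}
  z — {h,p}

Colouring:
  {h,n,p} pairwise interfere (3-clique) ⇒ χ ≥ 3
  3-colouring: R0={f,h}  R1={p,s}  R2={n,z}
  χ = 3

Answer: 3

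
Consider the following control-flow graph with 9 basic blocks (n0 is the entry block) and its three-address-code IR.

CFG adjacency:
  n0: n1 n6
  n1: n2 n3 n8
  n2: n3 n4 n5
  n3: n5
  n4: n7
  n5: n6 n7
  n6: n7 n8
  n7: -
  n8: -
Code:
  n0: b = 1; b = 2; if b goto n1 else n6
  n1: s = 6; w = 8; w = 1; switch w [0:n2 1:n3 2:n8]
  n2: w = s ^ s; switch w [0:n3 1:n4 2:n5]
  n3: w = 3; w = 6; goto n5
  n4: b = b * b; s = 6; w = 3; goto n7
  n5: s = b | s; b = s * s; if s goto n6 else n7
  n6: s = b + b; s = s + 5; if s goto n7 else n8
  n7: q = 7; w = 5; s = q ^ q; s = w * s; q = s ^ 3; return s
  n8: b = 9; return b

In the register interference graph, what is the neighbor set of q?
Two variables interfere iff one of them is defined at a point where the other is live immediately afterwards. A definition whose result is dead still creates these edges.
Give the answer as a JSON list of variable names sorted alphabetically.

Per-block:
  n0: def={b} ue=∅
  n1: def={s,w} ue=∅
  n2: def={w} ue={s}
  n3: def={w} ue=∅
  n4: def={b,s,w} ue={b}
  n5: def={b,s} ue={b,s}
  n6: def={s} ue={b}
  n7: def={q,s,w} ue=∅
  n8: def={b} ue=∅

Backward fixpoint:
  n0 li=∅ lo={b}
  n1 li={b} lo={b,s}
  n2 li={b,s} lo={b,s}
  n3 li={b,s} lo={b,s}
  n4 li={b} lo=∅
  n5 li={b,s} lo={b}
  n6 li={b} lo=∅
  n7 li=∅ lo=∅
  n8 li=∅ lo=∅

Conflict graph:
  b — {s,w}
  q — {s,w}
  s — {b,q,w}
  w — {b,q,s}

N(q) = ["s", "w"]

Answer: ["s", "w"]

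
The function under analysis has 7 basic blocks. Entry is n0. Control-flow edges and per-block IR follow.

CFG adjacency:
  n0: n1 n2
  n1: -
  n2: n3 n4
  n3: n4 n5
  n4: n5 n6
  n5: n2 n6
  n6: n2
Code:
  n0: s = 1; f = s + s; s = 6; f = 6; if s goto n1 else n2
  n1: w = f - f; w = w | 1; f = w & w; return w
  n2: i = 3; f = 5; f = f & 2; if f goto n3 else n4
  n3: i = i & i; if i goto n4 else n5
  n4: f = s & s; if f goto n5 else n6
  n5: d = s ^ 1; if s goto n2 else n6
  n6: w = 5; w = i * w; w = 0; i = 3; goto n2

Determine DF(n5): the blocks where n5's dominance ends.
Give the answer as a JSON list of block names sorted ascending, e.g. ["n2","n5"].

Answer: ["n2", "n6"]

Working:
idom tree: n1←n0 n2←n0 n3←n2 n4←n2 n5←n2 n6←n2
Dom at joins:
  n2: preds {n0,n5,n6}: {n0} ∩ {n0,n2,n5} ∩ {n0,n2,n6} = {n0}; idom=n0
  n4: preds {n2,n3}: {n0,n2} ∩ {n0,n2,n3} = {n0,n2}; idom=n2
  n5: preds {n3,n4}: {n0,n2,n3} ∩ {n0,n2,n4} = {n0,n2}; idom=n2
  n6: preds {n4,n5}: {n0,n2,n4} ∩ {n0,n2,n5} = {n0,n2}; idom=n2

Frontier:
  n2←n0: walk · to n0
  n2←n5: walk n5→n2 to n0
  n2←n6: walk n6→n2 to n0
  n4←n2: walk · to n2
  n4←n3: walk n3 to n2
  n5←n3: walk n3 to n2
  n5←n4: walk n4 to n2
  n6←n4: walk n4 to n2
  n6←n5: walk n5 to n2
  DF(n0)=∅
  DF(n1)=∅
  DF(n2)={n2}
  DF(n3)={n4,n5}
  DF(n4)={n5,n6}
  DF(n5)={n2,n6}
  DF(n6)={n2}

DF(n5) = ["n2", "n6"]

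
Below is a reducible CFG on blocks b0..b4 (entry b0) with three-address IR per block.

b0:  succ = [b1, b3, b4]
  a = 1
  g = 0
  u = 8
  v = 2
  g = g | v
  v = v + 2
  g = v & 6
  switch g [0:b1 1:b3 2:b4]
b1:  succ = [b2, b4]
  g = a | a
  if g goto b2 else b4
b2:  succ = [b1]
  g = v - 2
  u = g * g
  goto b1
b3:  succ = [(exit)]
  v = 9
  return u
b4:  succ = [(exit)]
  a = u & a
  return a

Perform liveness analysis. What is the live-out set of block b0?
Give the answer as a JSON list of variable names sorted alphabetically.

Answer: ["a", "u", "v"]

Derivation:
def/use:
  b0: def={a,g,u,v} ue=∅
  b1: def={g} ue={a}
  b2: def={g,u} ue={v}
  b3: def={v} ue={u}
  b4: def={a} ue={a,u}

Liveness:
  b0: in=∅ out={a,u,v}
  b1: in={a,u,v} out={a,u,v}
  b2: in={a,v} out={a,u,v}
  b3: in={u} out=∅
  b4: in={a,u} out=∅

live-out(b0) = ["a", "u", "v"]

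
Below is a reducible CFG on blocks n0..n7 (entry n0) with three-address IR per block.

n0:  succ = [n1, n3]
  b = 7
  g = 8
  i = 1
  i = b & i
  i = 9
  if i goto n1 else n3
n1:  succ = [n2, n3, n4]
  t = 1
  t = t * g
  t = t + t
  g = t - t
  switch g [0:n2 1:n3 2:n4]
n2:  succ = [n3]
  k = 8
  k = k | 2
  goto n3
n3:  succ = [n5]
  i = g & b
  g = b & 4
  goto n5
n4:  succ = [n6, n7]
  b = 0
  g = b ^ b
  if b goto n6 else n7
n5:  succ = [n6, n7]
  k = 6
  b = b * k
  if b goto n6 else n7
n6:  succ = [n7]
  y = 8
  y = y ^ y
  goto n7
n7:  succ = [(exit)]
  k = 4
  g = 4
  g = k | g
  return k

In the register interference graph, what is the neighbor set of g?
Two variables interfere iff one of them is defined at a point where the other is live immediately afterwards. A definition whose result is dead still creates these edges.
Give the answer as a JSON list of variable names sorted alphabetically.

Block summaries:
  n0 def {b,g,i} use ∅
  n1 def {g,t} use {g}
  n2 def {k} use ∅
  n3 def {g,i} use {b,g}
  n4 def {b,g} use ∅
  n5 def {b,k} use {b}
  n6 def {y} use ∅
  n7 def {g,k} use ∅

Backward fixpoint:
  n0: in=∅ out={b,g}
  n1: in={b,g} out={b,g}
  n2: in={b,g} out={b,g}
  n3: in={b,g} out={b}
  n4: in=∅ out=∅
  n5: in={b} out=∅
  n6: in=∅ out=∅
  n7: in=∅ out=∅

Conflict graph:
  b — {g,i,k,t}
  g — {b,i,k,t}
  i — {b,g}
  k — {b,g}
  t — {b,g}
  y — ∅

N(g) = ["b", "i", "k", "t"]

Answer: ["b", "i", "k", "t"]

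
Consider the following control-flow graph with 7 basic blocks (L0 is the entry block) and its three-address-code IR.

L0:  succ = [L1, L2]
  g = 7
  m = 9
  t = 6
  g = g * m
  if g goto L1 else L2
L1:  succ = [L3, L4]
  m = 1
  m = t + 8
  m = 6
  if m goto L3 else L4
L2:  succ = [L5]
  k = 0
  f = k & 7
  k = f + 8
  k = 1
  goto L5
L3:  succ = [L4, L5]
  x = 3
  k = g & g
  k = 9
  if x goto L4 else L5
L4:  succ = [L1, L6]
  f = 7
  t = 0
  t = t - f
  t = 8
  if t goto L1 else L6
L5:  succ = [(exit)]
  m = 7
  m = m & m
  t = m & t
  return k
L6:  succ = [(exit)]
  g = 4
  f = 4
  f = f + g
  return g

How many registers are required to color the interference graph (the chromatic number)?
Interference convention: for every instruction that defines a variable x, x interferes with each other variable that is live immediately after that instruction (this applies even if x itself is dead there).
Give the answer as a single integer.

Answer: 4

Derivation:
def/use:
  L0: def={g,m,t} ue=∅
  L1: def={m} ue={t}
  L2: def={f,k} ue=∅
  L3: def={k,x} ue={g}
  L4: def={f,t} ue=∅
  L5: def={m,t} ue={k,t}
  L6: def={f,g} ue=∅

Liveness:
  L0: in=∅ out={g,t}
  L1: in={g,t} out={g,t}
  L2: in={t} out={k,t}
  L3: in={g,t} out={g,k,t}
  L4: in={g} out={g,t}
  L5: in={k,t} out=∅
  L6: in=∅ out=∅

Conflict graph:
  f↔{g,t}
  g↔{f,k,m,t,x}
  k↔{g,m,t,x}
  m↔{g,k,t}
  t↔{f,g,k,m,x}
  x↔{g,k,t}

Registers:
  {g,k,m,t} pairwise interfere (4-clique) ⇒ χ ≥ 4
  4-colouring: c0={g}  c1={t}  c2={f,k}  c3={m,x}
  χ = 4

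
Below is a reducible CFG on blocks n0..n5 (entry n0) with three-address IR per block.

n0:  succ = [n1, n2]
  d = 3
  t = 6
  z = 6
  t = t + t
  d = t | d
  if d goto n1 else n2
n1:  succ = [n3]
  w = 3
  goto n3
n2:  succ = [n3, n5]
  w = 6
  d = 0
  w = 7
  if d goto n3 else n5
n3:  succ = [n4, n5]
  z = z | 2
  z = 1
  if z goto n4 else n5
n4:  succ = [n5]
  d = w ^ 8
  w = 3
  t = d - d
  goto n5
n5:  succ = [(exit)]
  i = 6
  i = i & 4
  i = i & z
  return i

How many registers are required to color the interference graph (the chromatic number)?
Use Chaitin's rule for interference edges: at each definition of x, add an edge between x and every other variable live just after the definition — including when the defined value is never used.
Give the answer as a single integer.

Answer: 3

Working:
def/use:
  n0: {d,t,z} / ∅
  n1: {w} / ∅
  n2: {d,w} / ∅
  n3: {z} / {z}
  n4: {d,t,w} / {w}
  n5: {i} / {z}

Backward fixpoint:
  n0: in=∅ out={z}
  n1: in={z} out={w,z}
  n2: in={z} out={w,z}
  n3: in={w,z} out={w,z}
  n4: in={w,z} out={z}
  n5: in={z} out=∅

Conflict graph:
  d: {t,w,z}
  i: {z}
  t: {d,z}
  w: {d,z}
  z: {d,i,t,w}

Registers:
  lower bound: {d,t,z} mutually conflict ⇒ χ ≥ 3
  3-colouring: c0={z}  c1={d,i}  c2={t,w}
  χ = 3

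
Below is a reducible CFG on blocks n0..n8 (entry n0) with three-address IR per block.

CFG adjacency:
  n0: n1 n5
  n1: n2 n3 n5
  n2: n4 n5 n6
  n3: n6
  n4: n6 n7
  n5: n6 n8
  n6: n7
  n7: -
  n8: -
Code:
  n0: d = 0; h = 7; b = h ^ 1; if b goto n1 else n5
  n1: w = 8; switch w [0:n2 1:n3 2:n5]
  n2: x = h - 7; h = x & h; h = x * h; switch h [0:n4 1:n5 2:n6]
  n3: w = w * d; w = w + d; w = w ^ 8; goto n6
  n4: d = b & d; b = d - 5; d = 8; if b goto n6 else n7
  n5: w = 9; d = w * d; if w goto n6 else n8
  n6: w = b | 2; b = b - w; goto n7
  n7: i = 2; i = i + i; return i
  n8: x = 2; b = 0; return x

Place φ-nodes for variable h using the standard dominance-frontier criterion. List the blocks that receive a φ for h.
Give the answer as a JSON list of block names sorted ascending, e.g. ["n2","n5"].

idom tree: n1←n0 n2←n1 n3←n1 n4←n2 n5←n0 n6←n0 n7←n0 n8←n5
Join-block Dom:
  n5: preds {n0,n1,n2}: {n0} ∩ {n0,n1} ∩ {n0,n1,n2} = {n0}; idom=n0
  n6: preds {n2,n3,n4,n5}: {n0,n1,n2} ∩ {n0,n1,n3} ∩ {n0,n1,n2,n4} ∩ {n0,n5} = {n0}; idom=n0
  n7: preds {n4,n6}: {n0,n1,n2,n4} ∩ {n0,n6} = {n0}; idom=n0

DF derivation:
  join n5 pred n0: · stop@n0
  join n5 pred n1: n1 stop@n0
  join n5 pred n2: n2→n1 stop@n0
  join n6 pred n2: n2→n1 stop@n0
  join n6 pred n3: n3→n1 stop@n0
  join n6 pred n4: n4→n2→n1 stop@n0
  join n6 pred n5: n5 stop@n0
  join n7 pred n4: n4→n2→n1 stop@n0
  join n7 pred n6: n6 stop@n0
  n0: DF=∅
  n1: DF={n5,n6,n7}
  n2: DF={n5,n6,n7}
  n3: DF={n6}
  n4: DF={n6,n7}
  n5: DF={n6}
  n6: DF={n7}
  n7: DF=∅
  n8: DF=∅

φ for h: defs {n0,n2}
  DF⁺ = {n5,n6,n7}

Answer: ["n5", "n6", "n7"]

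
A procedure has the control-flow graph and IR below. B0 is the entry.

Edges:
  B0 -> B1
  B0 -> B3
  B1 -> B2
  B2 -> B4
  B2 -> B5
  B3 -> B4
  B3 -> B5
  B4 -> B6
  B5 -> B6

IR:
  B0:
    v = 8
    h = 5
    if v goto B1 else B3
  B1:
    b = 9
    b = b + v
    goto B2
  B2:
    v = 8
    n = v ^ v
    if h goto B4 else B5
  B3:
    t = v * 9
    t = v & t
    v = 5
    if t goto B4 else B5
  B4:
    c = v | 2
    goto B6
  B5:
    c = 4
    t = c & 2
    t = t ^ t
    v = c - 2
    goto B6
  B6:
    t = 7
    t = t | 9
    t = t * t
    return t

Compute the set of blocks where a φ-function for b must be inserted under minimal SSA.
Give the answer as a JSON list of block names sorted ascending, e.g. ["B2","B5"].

Answer: ["B4", "B5", "B6"]

Working:
idom tree: B1←B0 B2←B1 B3←B0 B4←B0 B5←B0 B6←B0
Join-block Dom:
  B4: preds {B2,B3}: {B0,B1,B2} ∩ {B0,B3} = {B0}; idom=B0
  B5: preds {B2,B3}: {B0,B1,B2} ∩ {B0,B3} = {B0}; idom=B0
  B6: preds {B4,B5}: {B0,B4} ∩ {B0,B5} = {B0}; idom=B0

DF walk-up:
  B4←B2: walk B2→B1 to B0
  B4←B3: walk B3 to B0
  B5←B2: walk B2→B1 to B0
  B5←B3: walk B3 to B0
  B6←B4: walk B4 to B0
  B6←B5: walk B5 to B0
  DF(B0)=∅
  DF(B1)={B4,B5}
  DF(B2)={B4,B5}
  DF(B3)={B4,B5}
  DF(B4)={B6}
  DF(B5)={B6}
  DF(B6)=∅

φ for b: defs {B1}
  DF⁺ = {B4,B5,B6}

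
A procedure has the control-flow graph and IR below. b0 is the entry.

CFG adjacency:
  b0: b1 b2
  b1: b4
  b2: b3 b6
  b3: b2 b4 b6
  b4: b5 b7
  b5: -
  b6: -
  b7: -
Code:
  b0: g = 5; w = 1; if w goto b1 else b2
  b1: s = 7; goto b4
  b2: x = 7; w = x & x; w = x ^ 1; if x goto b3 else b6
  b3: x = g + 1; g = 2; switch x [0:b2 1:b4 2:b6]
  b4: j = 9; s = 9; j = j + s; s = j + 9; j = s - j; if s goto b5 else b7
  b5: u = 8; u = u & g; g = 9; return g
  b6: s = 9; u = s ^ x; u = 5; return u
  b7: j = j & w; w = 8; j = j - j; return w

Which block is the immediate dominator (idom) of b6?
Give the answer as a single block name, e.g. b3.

idom tree: b1←b0 b2←b0 b3←b2 b4←b0 b5←b4 b6←b2 b7←b4
Dom at joins:
  b2: preds {b0,b3}: {b0} ∩ {b0,b2,b3} = {b0}; idom=b0
  b4: preds {b1,b3}: {b0,b1} ∩ {b0,b2,b3} = {b0}; idom=b0
  b6: preds {b2,b3}: {b0,b2} ∩ {b0,b2,b3} = {b0,b2}; idom=b2

idom(b6) = b2

Answer: b2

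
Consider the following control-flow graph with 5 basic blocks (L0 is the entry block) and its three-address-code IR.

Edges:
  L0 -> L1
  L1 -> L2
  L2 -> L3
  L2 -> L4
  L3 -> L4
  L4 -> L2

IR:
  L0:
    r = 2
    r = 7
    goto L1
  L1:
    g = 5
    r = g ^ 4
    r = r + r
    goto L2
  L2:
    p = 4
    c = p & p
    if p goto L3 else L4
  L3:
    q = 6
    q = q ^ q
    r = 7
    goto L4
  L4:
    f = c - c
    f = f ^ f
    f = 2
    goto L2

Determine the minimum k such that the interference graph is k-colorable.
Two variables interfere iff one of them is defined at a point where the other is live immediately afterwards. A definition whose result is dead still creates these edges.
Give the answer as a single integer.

Block summaries:
  L0: def={r} ue=∅
  L1: def={g,r} ue=∅
  L2: def={c,p} ue=∅
  L3: def={q,r} ue=∅
  L4: def={f} ue={c}

Liveness:
  L0 li=∅ lo=∅
  L1 li=∅ lo=∅
  L2 li=∅ lo={c}
  L3 li={c} lo={c}
  L4 li={c} lo=∅

Interference:
  c↔{p,q,r}
  f↔∅
  g↔∅
  p↔{c}
  q↔{c}
  r↔{c}

Registers:
  {c,p} pairwise interfere (2-clique) ⇒ χ ≥ 2
  2-colouring: R0={c,f,g}  R1={p,q,r}
  χ = 2

Answer: 2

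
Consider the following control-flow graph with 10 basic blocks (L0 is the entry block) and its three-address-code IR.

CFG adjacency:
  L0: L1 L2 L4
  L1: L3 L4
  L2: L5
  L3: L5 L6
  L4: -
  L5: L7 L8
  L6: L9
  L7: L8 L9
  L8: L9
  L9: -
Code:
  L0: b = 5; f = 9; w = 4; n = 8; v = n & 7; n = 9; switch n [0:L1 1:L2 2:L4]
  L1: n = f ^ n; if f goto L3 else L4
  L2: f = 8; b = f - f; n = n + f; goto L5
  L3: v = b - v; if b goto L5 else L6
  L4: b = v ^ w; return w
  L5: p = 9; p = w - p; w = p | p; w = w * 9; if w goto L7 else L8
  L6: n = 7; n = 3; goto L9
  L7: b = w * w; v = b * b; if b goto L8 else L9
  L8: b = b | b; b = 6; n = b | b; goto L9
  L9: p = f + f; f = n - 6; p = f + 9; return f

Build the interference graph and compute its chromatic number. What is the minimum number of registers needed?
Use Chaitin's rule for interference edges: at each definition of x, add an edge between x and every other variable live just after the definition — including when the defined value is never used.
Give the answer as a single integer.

Block summaries:
  L0: def={b,f,n,v,w} ue=∅
  L1: def={n} ue={f,n}
  L2: def={b,f,n} ue={n}
  L3: def={v} ue={b,v}
  L4: def={b} ue={v,w}
  L5: def={p,w} ue={w}
  L6: def={n} ue=∅
  L7: def={b,v} ue={w}
  L8: def={b,n} ue={b}
  L9: def={f,p} ue={f,n}

Live sets:
  L0 li=∅ lo={b,f,n,v,w}
  L1 li={b,f,n,v,w} lo={b,f,n,v,w}
  L2 li={n,w} lo={b,f,n,w}
  L3 li={b,f,n,v,w} lo={b,f,n,w}
  L4 li={v,w} lo=∅
  L5 li={b,f,n,w} lo={b,f,n,w}
  L6 li={f} lo={f,n}
  L7 li={f,n,w} lo={b,f,n}
  L8 li={b,f} lo={f,n}
  L9 li={f,n} lo=∅

Conflict graph:
  b — {f,n,p,v,w}
  f — {b,n,p,v,w}
  n — {b,f,p,v,w}
  p — {b,f,n,w}
  v — {b,f,n,w}
  w — {b,f,n,p,v}

Registers:
  lower bound: {b,f,n,p,w} mutually conflict ⇒ χ ≥ 5
  assign b→r0 f→r1 n→r2 p→r4 v→r4 w→r3 — no edge inside a register ⇒ χ ≤ 5
  χ = 5

Answer: 5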